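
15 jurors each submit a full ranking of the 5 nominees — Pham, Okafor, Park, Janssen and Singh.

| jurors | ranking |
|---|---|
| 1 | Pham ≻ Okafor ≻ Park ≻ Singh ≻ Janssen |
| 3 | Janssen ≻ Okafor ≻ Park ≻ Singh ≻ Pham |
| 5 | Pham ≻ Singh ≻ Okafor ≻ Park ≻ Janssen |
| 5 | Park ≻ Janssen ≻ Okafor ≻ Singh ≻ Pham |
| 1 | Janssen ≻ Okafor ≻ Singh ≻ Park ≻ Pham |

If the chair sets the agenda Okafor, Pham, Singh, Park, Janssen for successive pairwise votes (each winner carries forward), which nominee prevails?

Round 1: Okafor vs Pham — 9–6, Okafor advances.
Round 2: Okafor vs Singh — 10–5, Okafor advances.
Round 3: Okafor vs Park — 10–5, Okafor advances.
Round 4: Okafor vs Janssen — 6–9, Janssen advances.
Janssen survives the agenda.

Janssen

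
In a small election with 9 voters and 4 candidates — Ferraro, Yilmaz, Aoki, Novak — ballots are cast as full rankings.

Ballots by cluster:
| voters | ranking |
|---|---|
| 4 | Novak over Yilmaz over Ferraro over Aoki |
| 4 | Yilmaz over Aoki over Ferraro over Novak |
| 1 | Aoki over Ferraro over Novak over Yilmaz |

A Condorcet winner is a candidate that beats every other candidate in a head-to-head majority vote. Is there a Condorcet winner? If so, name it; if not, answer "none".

Check each pair by majority over 9 ballots:
Ferraro vs Yilmaz: Ferraro preferred on 1 ballot; Yilmaz wins 8–1.
Ferraro vs Aoki: 4 to 5, Aoki.
Ferraro vs Novak: 5 to 4, Ferraro.
Yilmaz vs Aoki: Yilmaz is ranked higher on 4+4 = 8 ballots, Aoki on 1. Yilmaz wins 8–1.
Yilmaz vs Novak: 4 to 5, Novak.
Aoki vs Novak: Aoki is ranked higher on 4+1 = 5 ballots, Novak on 4. Aoki wins 5–4.
Each candidate drops at least one matchup (Ferraro loses to Yilmaz; Yilmaz loses to Novak; Aoki loses to Yilmaz; Novak loses to Ferraro); the cycle Ferraro > Novak > Yilmaz > Ferraro rules out a Condorcet winner.

none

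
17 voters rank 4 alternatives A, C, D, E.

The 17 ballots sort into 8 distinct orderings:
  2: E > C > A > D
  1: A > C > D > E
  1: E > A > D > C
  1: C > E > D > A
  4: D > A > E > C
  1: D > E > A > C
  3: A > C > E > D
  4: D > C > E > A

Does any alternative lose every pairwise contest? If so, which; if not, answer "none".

none

Head-to-head results (17 voters):
A vs C: 1+1+4+1+3 = 10 for A, 7 for C — A by 10–7.
A vs D: D, 10–7.
A–E: E 9–8.
C vs D: C is ranked higher on 2+1+1+3 = 7 ballots, D on 10. D wins 10–7.
C vs E: C, 9–8.
D vs E: D wins 10–7.
No alternative is winless: A beats C; C beats E; D beats A; E beats A. There is no Condorcet loser.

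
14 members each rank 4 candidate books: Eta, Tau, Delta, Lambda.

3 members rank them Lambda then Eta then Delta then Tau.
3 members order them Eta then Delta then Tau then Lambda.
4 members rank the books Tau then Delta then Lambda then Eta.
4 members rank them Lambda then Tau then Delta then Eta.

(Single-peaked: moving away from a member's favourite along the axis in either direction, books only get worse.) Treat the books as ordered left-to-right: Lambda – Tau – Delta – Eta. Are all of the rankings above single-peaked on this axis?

Axis positions: Lambda=1, Tau=2, Delta=3, Eta=4.
Ballot type 1: ranking walks positions 1-4-3-2; Eta is ranked above Tau even though Tau lies between Eta and the peak Lambda on the axis — preferences dip and rise again. Not single-peaked.
Ballot type 2 (peak Eta at position 4): ranking walks positions 4-3-2-1, expanding outward from the peak — single-peaked.
Ballot type 3 (peak Tau at position 2): ranking walks positions 2-3-1-4, expanding outward from the peak — single-peaked.
Ballot type 4 (peak Lambda at position 1): ranking walks positions 1-2-3-4, expanding outward from the peak — single-peaked.
Ballot type 1 violates single-peakedness, so the profile is not single-peaked on this axis.

no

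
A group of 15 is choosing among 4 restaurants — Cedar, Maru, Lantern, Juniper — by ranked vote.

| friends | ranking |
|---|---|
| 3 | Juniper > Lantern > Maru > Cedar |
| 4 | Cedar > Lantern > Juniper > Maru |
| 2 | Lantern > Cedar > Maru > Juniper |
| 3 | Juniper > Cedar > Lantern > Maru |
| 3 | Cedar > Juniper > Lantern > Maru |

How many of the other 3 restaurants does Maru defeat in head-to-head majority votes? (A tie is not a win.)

0

Maru against each rival (15 friends):
Maru vs Cedar: Cedar, 12–3.
Maru vs Lantern: Lantern wins 15–0.
Maru vs Juniper: Juniper, 13–2.
Maru beats no one; loses to Cedar, Lantern, Juniper — 0 pairwise wins.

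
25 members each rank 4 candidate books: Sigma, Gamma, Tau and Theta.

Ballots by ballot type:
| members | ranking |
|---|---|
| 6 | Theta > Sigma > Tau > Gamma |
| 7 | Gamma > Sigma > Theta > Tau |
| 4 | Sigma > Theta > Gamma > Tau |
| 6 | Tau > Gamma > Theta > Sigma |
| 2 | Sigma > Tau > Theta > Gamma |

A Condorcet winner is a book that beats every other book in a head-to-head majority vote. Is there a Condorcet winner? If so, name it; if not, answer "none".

Check each pair by majority over 25 ballots:
Sigma vs Gamma: 12 to 13, Gamma.
Sigma vs Tau: Sigma, 19–6.
Sigma–Theta: Sigma 13–12.
Gamma–Tau: Tau 14–11.
Gamma vs Theta: Gamma, 13–12.
Tau–Theta: Theta 17–8.
No book is unbeaten: Sigma loses to Gamma; Gamma loses to Tau; Tau loses to Sigma; Theta loses to Sigma. In particular Sigma > Tau > Gamma > Sigma is a majority cycle — no Condorcet winner exists.

none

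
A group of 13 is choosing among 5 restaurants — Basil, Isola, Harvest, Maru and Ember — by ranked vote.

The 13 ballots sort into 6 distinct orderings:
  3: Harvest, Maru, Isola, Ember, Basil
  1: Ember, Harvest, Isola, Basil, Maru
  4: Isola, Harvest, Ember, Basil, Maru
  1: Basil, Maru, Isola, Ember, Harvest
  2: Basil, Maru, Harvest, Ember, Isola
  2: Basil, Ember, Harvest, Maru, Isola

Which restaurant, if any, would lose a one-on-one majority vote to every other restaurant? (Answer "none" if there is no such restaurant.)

none

Head-to-head results (13 friends):
Basil vs Isola: 1+2+2 = 5 for Basil, 8 for Isola — Isola by 8–5.
Basil vs Harvest: 5 to 8, Harvest.
Basil vs Maru: Basil preferred on 1+4+1+2+2 = 10 ballots; Basil wins 10–3.
Basil vs Ember: 1+2+2 = 5 for Basil, 8 for Ember — Ember by 8–5.
Isola vs Harvest: Isola is ranked higher on 4+1 = 5 ballots, Harvest on 8. Harvest wins 8–5.
Isola vs Maru: 1+4 = 5 for Isola, 8 for Maru — Maru by 8–5.
Isola vs Ember: Isola wins 8–5.
Harvest vs Maru: Harvest preferred on 3+1+4+2 = 10 ballots; Harvest wins 10–3.
Harvest vs Ember: Harvest preferred on 3+4+2 = 9 ballots; Harvest wins 9–4.
Maru vs Ember: 3+1+2 = 6 for Maru, 7 for Ember — Ember by 7–6.
Each restaurant has at least one pairwise win (Basil beats Maru; Isola beats Basil; Harvest beats Basil; Maru beats Isola; Ember beats Basil) — no Condorcet loser.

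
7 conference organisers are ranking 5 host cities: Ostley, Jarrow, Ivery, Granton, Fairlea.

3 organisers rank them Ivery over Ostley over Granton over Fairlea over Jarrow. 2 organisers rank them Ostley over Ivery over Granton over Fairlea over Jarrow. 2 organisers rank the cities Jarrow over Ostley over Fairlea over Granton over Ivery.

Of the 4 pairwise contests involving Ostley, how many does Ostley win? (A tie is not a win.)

4

Ostley against each rival (7 organisers):
Ostley vs Jarrow: Ostley preferred on 3+2 = 5 ballots; Ostley wins 5–2.
Ostley vs Ivery: Ostley preferred on 2+2 = 4 ballots; Ostley wins 4–3.
Ostley vs Granton: Ostley, 7–0.
Ostley vs Fairlea: Ostley preferred on 3+2+2 = 7 ballots; Ostley wins 7–0.
Ostley beats Jarrow, Ivery, Granton, Fairlea — 4 pairwise wins.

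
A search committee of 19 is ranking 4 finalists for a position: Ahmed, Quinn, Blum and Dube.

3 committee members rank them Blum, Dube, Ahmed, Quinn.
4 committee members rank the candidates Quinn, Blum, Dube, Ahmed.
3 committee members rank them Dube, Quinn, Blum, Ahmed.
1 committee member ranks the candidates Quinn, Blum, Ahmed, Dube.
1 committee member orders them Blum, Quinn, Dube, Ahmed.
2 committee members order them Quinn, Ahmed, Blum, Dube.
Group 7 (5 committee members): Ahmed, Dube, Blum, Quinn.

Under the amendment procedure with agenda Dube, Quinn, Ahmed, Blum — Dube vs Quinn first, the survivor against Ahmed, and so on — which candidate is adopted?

Blum

Round 1: Dube vs Quinn — 11–8, Dube advances.
Round 2: Dube vs Ahmed — 11–8, Dube advances.
Round 3: Dube vs Blum — 8–11, Blum advances.
The agenda winner is Blum.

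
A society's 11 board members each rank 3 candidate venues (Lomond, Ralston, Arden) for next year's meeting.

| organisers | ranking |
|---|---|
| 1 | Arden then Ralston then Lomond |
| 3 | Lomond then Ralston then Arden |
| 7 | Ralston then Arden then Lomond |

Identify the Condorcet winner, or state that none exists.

Head-to-head results (11 organisers):
Lomond vs Ralston: 3 for Lomond, 8 for Ralston — Ralston by 8–3.
Lomond vs Arden: 3 to 8, Arden.
Ralston vs Arden: 3+7 = 10 for Ralston, 1 for Arden — Ralston by 10–1.
Ralston beats each of Lomond, Arden — Ralston is the Condorcet winner.

Ralston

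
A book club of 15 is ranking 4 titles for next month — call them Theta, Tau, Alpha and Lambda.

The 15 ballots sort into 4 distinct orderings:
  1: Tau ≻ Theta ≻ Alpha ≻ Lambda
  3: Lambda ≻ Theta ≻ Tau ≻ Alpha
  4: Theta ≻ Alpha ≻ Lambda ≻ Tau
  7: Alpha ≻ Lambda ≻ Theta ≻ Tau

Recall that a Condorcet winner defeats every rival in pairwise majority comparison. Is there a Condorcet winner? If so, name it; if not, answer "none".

Pairwise majorities:
Theta vs Tau: Theta wins 14–1.
Theta vs Alpha: Theta wins 8–7.
Theta vs Lambda: Lambda, 10–5.
Tau vs Alpha: Alpha wins 11–4.
Tau–Lambda: Lambda 14–1.
Alpha vs Lambda: Alpha, 12–3.
Every book loses at least once (Theta loses to Lambda; Tau loses to Theta; Alpha loses to Theta; Lambda loses to Alpha). The majority relation contains the cycle Theta beats Alpha beats Lambda beats Theta, so there is no Condorcet winner.

none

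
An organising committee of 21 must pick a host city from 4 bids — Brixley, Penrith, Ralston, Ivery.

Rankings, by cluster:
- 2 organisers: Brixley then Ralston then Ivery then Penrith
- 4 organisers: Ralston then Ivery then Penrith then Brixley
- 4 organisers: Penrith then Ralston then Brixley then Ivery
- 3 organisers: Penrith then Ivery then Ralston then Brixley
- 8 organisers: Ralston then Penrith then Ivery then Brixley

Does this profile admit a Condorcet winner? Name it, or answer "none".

Ralston

Check each pair by majority over 21 ballots:
Brixley vs Penrith: Brixley is ranked higher on 2 ballots, Penrith on 19. Penrith wins 19–2.
Brixley vs Ralston: Brixley is ranked higher on 2 ballots, Ralston on 19. Ralston wins 19–2.
Brixley vs Ivery: 6 to 15, Ivery.
Penrith vs Ralston: 4+3 = 7 for Penrith, 14 for Ralston — Ralston by 14–7.
Penrith vs Ivery: Penrith preferred on 4+3+8 = 15 ballots; Penrith wins 15–6.
Ralston vs Ivery: 18 to 3, Ralston.
Ralston wins every pairwise contest, so Ralston is the Condorcet winner.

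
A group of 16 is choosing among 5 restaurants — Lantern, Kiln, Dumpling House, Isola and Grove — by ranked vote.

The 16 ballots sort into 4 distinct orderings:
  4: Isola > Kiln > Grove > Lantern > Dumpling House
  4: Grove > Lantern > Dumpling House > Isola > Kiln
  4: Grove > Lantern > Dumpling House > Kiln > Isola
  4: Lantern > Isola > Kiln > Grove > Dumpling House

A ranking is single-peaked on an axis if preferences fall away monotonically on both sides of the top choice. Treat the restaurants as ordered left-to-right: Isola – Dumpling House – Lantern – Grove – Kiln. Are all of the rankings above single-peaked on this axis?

Axis positions: Isola=1, Dumpling House=2, Lantern=3, Grove=4, Kiln=5.
Bloc 1: ranking walks positions 1-5-4-3-2; Kiln is ranked above Dumpling House even though Dumpling House lies between Kiln and the peak Isola on the axis — preferences dip and rise again. Not single-peaked.
Bloc 2 (peak Grove at position 4): ranking walks positions 4-3-2-1-5, expanding outward from the peak — single-peaked.
Bloc 3 (peak Grove at position 4): ranking walks positions 4-3-2-5-1, expanding outward from the peak — single-peaked.
Bloc 4: ranking walks positions 3-1-5-4-2; Isola is ranked above Dumpling House even though Dumpling House lies between Isola and the peak Lantern on the axis — preferences dip and rise again. Not single-peaked.
Bloc 1 violates single-peakedness, so the profile is not single-peaked on this axis.

no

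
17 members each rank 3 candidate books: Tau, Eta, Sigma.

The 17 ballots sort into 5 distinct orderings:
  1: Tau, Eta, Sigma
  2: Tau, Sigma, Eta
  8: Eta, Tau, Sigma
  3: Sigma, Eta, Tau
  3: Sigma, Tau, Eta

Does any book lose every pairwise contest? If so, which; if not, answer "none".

Head-to-head results (17 members):
Tau vs Eta: Eta wins 11–6.
Tau–Sigma: Tau 11–6.
Eta vs Sigma: 9 to 8, Eta.
Only Sigma has no wins; Sigma is the Condorcet loser.

Sigma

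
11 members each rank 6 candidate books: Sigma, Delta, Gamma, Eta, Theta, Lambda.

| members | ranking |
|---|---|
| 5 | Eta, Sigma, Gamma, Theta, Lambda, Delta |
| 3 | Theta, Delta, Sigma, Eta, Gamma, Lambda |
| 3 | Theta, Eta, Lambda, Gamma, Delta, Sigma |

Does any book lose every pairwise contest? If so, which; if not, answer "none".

Pairwise majorities:
Sigma–Delta: Delta 6–5.
Sigma vs Gamma: 5+3 = 8 for Sigma, 3 for Gamma — Sigma by 8–3.
Sigma vs Eta: 3 to 8, Eta.
Sigma vs Theta: Theta wins 6–5.
Sigma–Lambda: Sigma 8–3.
Delta–Gamma: Gamma 8–3.
Delta vs Eta: Delta preferred on 3 ballots; Eta wins 8–3.
Delta vs Theta: Theta, 11–0.
Delta vs Lambda: Lambda, 8–3.
Gamma–Eta: Eta 11–0.
Gamma–Theta: Theta 6–5.
Gamma vs Lambda: 8 to 3, Gamma.
Eta vs Theta: Eta is ranked higher on 5 ballots, Theta on 6. Theta wins 6–5.
Eta vs Lambda: 5+3+3 = 11 for Eta, 0 for Lambda — Eta by 11–0.
Theta vs Lambda: 11 to 0, Theta.
Every book wins at least one matchup (Sigma beats Gamma; Delta beats Sigma; Gamma beats Delta; Eta beats Sigma; Theta beats Sigma; Lambda beats Delta), so there is no Condorcet loser.

none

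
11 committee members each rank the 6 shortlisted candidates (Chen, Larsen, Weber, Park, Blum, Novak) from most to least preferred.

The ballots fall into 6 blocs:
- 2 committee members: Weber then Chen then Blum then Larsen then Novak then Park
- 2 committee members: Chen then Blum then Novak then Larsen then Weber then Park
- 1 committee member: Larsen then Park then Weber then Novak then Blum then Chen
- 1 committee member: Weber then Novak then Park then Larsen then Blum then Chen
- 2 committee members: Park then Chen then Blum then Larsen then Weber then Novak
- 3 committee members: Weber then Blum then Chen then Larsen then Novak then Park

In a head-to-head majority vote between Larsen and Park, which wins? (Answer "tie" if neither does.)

Ballots ranking Larsen above Park: 2 + 2 + 1 + 3 = 8.
Ballots ranking Park above Larsen: 11 − 8 = 3.
Larsen wins the head-to-head 8–3.

Larsen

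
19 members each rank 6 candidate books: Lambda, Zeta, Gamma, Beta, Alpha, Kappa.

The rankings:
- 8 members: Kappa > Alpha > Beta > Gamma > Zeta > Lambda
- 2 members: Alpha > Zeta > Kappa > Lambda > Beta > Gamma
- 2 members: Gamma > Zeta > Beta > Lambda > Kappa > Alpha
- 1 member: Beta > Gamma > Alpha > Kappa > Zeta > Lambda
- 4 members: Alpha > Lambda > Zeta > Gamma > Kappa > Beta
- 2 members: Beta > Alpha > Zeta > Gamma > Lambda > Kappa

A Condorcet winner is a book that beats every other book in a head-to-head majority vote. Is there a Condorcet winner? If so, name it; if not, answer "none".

Pairwise majorities:
Lambda vs Zeta: Zeta, 15–4.
Lambda–Gamma: Gamma 13–6.
Lambda vs Beta: Beta wins 13–6.
Lambda vs Alpha: Alpha wins 17–2.
Lambda vs Kappa: Kappa, 11–8.
Zeta–Gamma: Gamma 11–8.
Zeta vs Beta: Beta wins 11–8.
Zeta–Alpha: Alpha 17–2.
Zeta vs Kappa: Zeta, 10–9.
Gamma vs Beta: Beta wins 13–6.
Gamma vs Alpha: Alpha, 16–3.
Gamma vs Kappa: Kappa wins 10–9.
Beta vs Alpha: Alpha wins 14–5.
Beta vs Kappa: Kappa wins 14–5.
Alpha vs Kappa: Kappa wins 10–9.
Each book drops at least one matchup (Lambda loses to Zeta; Zeta loses to Gamma; Gamma loses to Beta; Beta loses to Alpha; Alpha loses to Kappa; Kappa loses to Zeta); the cycle Zeta → Kappa → Gamma → Zeta rules out a Condorcet winner.

none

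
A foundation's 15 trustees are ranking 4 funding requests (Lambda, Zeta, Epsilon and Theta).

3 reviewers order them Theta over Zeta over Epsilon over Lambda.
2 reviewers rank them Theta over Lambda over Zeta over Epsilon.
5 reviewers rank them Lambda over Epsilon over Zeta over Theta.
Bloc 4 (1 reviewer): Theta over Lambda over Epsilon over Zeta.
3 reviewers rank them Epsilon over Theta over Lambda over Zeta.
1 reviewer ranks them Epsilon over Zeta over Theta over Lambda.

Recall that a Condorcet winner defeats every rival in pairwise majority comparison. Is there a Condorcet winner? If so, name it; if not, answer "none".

none

Check each pair by majority over 15 ballots:
Lambda–Zeta: Lambda 11–4.
Lambda–Epsilon: Lambda 8–7.
Lambda–Theta: Theta 10–5.
Zeta vs Epsilon: Epsilon wins 10–5.
Zeta–Theta: Theta 9–6.
Epsilon–Theta: Epsilon 9–6.
Each project drops at least one matchup (Lambda loses to Theta; Zeta loses to Lambda; Epsilon loses to Lambda; Theta loses to Epsilon); the cycle Lambda → Epsilon → Theta → Lambda rules out a Condorcet winner.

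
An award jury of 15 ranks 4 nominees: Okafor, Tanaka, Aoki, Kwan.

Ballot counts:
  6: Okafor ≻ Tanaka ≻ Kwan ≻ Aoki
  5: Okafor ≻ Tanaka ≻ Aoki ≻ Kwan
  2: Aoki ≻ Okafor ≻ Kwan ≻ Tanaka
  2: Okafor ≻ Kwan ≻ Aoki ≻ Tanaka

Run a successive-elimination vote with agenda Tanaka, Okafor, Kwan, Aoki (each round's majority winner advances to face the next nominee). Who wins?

Okafor

Round 1: Tanaka vs Okafor — 0–15, Okafor advances.
Round 2: Okafor vs Kwan — 15–0, Okafor advances.
Round 3: Okafor vs Aoki — 13–2, Okafor advances.
Okafor survives the agenda.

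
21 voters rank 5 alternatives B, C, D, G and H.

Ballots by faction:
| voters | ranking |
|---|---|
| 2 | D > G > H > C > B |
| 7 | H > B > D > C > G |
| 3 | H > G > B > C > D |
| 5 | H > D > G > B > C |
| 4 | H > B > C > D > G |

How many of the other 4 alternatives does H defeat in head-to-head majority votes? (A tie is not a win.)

4

H against each rival (21 voters):
H vs B: H is ranked higher on 2+7+3+5+4 = 21 ballots, B on 0. H wins 21–0.
H vs C: H wins 21–0.
H vs D: H, 19–2.
H vs G: H is ranked higher on 7+3+5+4 = 19 ballots, G on 2. H wins 19–2.
H beats B, C, D, G — 4 pairwise wins.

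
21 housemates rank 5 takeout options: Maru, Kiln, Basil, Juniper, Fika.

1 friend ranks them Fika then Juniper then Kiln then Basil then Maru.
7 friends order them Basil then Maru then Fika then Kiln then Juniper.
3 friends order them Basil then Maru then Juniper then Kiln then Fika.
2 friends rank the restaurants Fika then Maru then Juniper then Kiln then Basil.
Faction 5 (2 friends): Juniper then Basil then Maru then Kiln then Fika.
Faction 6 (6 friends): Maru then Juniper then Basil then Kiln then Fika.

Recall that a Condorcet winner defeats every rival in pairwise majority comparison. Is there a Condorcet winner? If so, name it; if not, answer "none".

none

Pairwise majorities:
Maru–Kiln: Maru 20–1.
Maru–Basil: Basil 13–8.
Maru–Juniper: Maru 18–3.
Maru vs Fika: Maru, 18–3.
Kiln–Basil: Basil 18–3.
Kiln vs Juniper: Juniper wins 14–7.
Kiln vs Fika: Kiln, 11–10.
Basil vs Juniper: Juniper wins 11–10.
Basil–Fika: Basil 18–3.
Juniper–Fika: Juniper 11–10.
Each restaurant drops at least one matchup (Maru loses to Basil; Kiln loses to Maru; Basil loses to Juniper; Juniper loses to Maru; Fika loses to Maru); the cycle Maru > Juniper > Basil > Maru rules out a Condorcet winner.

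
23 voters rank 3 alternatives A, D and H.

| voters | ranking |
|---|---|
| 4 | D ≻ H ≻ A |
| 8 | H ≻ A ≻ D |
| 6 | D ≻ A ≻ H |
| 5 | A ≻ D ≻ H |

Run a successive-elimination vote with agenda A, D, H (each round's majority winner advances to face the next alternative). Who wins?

Round 1: A vs D — 13–10, A advances.
Round 2: A vs H — 11–12, H advances.
H survives the agenda.

H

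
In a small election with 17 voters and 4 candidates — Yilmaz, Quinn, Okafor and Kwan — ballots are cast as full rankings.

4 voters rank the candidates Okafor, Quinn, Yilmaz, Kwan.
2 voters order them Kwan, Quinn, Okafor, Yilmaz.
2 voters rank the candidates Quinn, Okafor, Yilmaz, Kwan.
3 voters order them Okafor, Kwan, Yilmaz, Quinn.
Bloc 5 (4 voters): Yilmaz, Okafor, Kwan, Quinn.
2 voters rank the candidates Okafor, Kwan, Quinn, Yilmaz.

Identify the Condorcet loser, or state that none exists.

none

Head-to-head results (17 voters):
Yilmaz vs Quinn: Quinn, 10–7.
Yilmaz vs Okafor: Yilmaz preferred on 4 ballots; Okafor wins 13–4.
Yilmaz vs Kwan: 10 to 7, Yilmaz.
Quinn vs Okafor: Okafor wins 13–4.
Quinn–Kwan: Kwan 11–6.
Okafor vs Kwan: Okafor, 15–2.
Each candidate has at least one pairwise win (Yilmaz beats Kwan; Quinn beats Yilmaz; Okafor beats Yilmaz; Kwan beats Quinn) — no Condorcet loser.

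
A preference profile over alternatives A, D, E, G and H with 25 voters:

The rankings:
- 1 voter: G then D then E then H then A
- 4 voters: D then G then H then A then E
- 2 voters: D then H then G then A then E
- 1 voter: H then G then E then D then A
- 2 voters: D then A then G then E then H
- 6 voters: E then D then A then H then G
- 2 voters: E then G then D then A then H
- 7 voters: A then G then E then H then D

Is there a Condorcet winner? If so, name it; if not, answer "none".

none

Head-to-head results (25 voters):
A vs D: 7 for A, 18 for D — D by 18–7.
A vs E: A is ranked higher on 4+2+2+7 = 15 ballots, E on 10. A wins 15–10.
A vs G: 2+6+7 = 15 for A, 10 for G — A by 15–10.
A vs H: 2+6+2+7 = 17 for A, 8 for H — A by 17–8.
D vs E: 1+4+2+2 = 9 for D, 16 for E — E by 16–9.
D vs G: 14 to 11, D.
D vs H: 1+4+2+2+6+2 = 17 for D, 8 for H — D by 17–8.
E vs G: 6+2 = 8 for E, 17 for G — G by 17–8.
E vs H: 1+2+6+2+7 = 18 for E, 7 for H — E by 18–7.
G vs H: 1+4+2+2+7 = 16 for G, 9 for H — G by 16–9.
Every alternative loses at least once (A loses to D; D loses to E; E loses to A; G loses to A; H loses to A). The majority relation contains the cycle A beats E beats D beats A, so there is no Condorcet winner.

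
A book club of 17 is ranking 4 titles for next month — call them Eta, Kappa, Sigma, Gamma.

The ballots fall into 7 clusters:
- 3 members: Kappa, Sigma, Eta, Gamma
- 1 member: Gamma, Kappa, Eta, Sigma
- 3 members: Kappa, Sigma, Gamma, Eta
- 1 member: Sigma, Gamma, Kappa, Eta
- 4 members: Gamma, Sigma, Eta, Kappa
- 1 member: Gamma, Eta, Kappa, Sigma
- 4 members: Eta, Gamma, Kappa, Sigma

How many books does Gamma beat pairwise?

3

Gamma against each rival (17 members):
Gamma vs Eta: Gamma wins 10–7.
Gamma vs Kappa: 1+1+4+1+4 = 11 for Gamma, 6 for Kappa — Gamma by 11–6.
Gamma vs Sigma: Gamma wins 10–7.
Gamma beats Eta, Kappa, Sigma — 3 pairwise wins.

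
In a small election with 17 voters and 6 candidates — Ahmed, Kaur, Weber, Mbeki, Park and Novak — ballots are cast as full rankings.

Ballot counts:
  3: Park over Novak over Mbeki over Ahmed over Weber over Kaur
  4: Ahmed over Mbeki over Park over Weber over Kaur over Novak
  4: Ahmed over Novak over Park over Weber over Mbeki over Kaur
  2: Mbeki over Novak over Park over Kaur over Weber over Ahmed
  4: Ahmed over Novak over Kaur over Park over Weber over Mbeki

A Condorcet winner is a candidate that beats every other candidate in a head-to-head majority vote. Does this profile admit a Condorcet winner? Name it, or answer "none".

Head-to-head results (17 voters):
Ahmed vs Kaur: Ahmed, 15–2.
Ahmed vs Weber: Ahmed, 15–2.
Ahmed vs Mbeki: Ahmed preferred on 4+4+4 = 12 ballots; Ahmed wins 12–5.
Ahmed vs Park: Ahmed, 12–5.
Ahmed vs Novak: Ahmed, 12–5.
Kaur vs Weber: 6 to 11, Weber.
Kaur vs Mbeki: 4 to 13, Mbeki.
Kaur–Park: Park 13–4.
Kaur vs Novak: Kaur preferred on 4 ballots; Novak wins 13–4.
Weber vs Mbeki: Weber preferred on 4+4 = 8 ballots; Mbeki wins 9–8.
Weber vs Park: 0 for Weber, 17 for Park — Park by 17–0.
Weber vs Novak: Novak wins 13–4.
Mbeki vs Park: Mbeki preferred on 4+2 = 6 ballots; Park wins 11–6.
Mbeki vs Novak: Novak, 11–6.
Park vs Novak: 7 to 10, Novak.
Only Ahmed has no losses; Ahmed is the Condorcet winner.

Ahmed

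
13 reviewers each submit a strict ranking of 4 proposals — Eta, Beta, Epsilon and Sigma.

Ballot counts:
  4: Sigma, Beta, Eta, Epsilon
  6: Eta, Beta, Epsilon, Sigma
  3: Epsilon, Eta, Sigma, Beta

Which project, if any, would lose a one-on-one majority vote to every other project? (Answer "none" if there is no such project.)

Head-to-head results (13 reviewers):
Eta vs Beta: 9 to 4, Eta.
Eta–Epsilon: Eta 10–3.
Eta vs Sigma: Eta wins 9–4.
Beta vs Epsilon: Beta preferred on 4+6 = 10 ballots; Beta wins 10–3.
Beta vs Sigma: 6 for Beta, 7 for Sigma — Sigma by 7–6.
Epsilon vs Sigma: Epsilon is ranked higher on 6+3 = 9 ballots, Sigma on 4. Epsilon wins 9–4.
No project is winless: Eta beats Beta; Beta beats Epsilon; Epsilon beats Sigma; Sigma beats Beta. There is no Condorcet loser.

none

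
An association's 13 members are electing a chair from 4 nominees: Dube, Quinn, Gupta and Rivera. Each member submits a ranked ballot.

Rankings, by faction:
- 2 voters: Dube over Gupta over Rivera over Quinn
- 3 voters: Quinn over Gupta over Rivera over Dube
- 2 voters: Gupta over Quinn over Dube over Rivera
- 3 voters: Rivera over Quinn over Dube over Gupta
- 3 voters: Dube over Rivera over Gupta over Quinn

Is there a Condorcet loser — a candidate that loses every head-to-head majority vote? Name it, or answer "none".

none

Head-to-head results (13 voters):
Dube vs Quinn: Dube is ranked higher on 2+3 = 5 ballots, Quinn on 8. Quinn wins 8–5.
Dube vs Gupta: Dube wins 8–5.
Dube vs Rivera: Dube wins 7–6.
Quinn vs Gupta: 3+3 = 6 for Quinn, 7 for Gupta — Gupta by 7–6.
Quinn vs Rivera: Quinn preferred on 3+2 = 5 ballots; Rivera wins 8–5.
Gupta vs Rivera: Gupta preferred on 2+3+2 = 7 ballots; Gupta wins 7–6.
Every candidate wins at least one matchup (Dube beats Gupta; Quinn beats Dube; Gupta beats Quinn; Rivera beats Quinn), so there is no Condorcet loser.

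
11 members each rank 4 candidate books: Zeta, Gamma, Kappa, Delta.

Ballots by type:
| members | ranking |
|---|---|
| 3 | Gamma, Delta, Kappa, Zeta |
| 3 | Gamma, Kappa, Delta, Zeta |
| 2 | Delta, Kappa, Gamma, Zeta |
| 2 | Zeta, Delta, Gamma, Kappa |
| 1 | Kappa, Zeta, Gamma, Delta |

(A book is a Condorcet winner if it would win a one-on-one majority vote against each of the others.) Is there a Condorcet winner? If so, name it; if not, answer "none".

Head-to-head results (11 members):
Zeta vs Gamma: 2+1 = 3 for Zeta, 8 for Gamma — Gamma by 8–3.
Zeta vs Kappa: 2 to 9, Kappa.
Zeta vs Delta: 3 to 8, Delta.
Gamma vs Kappa: 8 to 3, Gamma.
Gamma vs Delta: 3+3+1 = 7 for Gamma, 4 for Delta — Gamma by 7–4.
Kappa vs Delta: 4 to 7, Delta.
Gamma beats each of Zeta, Kappa, Delta — Gamma is the Condorcet winner.

Gamma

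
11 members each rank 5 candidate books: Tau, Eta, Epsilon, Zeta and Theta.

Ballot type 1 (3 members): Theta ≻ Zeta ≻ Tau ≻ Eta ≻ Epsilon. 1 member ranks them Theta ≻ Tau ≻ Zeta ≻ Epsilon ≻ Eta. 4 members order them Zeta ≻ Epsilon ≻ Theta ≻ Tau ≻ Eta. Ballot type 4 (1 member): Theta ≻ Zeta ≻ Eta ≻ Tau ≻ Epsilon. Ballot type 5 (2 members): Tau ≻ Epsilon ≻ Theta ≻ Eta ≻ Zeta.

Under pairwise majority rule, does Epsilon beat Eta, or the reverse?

Ballots ranking Epsilon above Eta: 1 + 4 + 2 = 7.
Ballots ranking Eta above Epsilon: 11 − 7 = 4.
Epsilon wins the head-to-head 7–4.

Epsilon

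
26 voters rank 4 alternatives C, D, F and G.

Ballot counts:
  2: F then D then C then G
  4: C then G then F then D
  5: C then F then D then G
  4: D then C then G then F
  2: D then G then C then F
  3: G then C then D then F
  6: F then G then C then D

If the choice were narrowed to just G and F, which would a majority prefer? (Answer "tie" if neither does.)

Ballots ranking G above F: 4 + 4 + 2 + 3 = 13.
Ballots ranking F above G: 26 − 13 = 13.
13–13: the pair ties.

tie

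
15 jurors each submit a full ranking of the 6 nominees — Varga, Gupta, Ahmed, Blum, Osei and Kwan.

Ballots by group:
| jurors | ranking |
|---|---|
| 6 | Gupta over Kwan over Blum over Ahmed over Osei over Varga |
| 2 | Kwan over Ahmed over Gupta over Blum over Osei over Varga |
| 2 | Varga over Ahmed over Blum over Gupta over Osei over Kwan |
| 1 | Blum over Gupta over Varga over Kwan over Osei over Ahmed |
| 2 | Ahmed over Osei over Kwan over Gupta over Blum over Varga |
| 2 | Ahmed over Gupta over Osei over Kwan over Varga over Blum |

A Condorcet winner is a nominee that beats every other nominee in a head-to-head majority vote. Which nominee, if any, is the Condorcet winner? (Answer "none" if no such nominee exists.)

Check each pair by majority over 15 ballots:
Varga vs Gupta: Gupta wins 13–2.
Varga vs Ahmed: Ahmed, 12–3.
Varga–Blum: Blum 11–4.
Varga–Osei: Osei 12–3.
Varga–Kwan: Kwan 12–3.
Gupta vs Ahmed: Ahmed, 8–7.
Gupta vs Blum: Gupta, 12–3.
Gupta–Osei: Gupta 13–2.
Gupta vs Kwan: Gupta wins 11–4.
Ahmed vs Blum: Ahmed, 8–7.
Ahmed vs Osei: Ahmed wins 14–1.
Ahmed–Kwan: Kwan 9–6.
Blum vs Osei: Blum wins 11–4.
Blum–Kwan: Kwan 12–3.
Osei vs Kwan: Kwan, 9–6.
Each nominee drops at least one matchup (Varga loses to Gupta; Gupta loses to Ahmed; Ahmed loses to Kwan; Blum loses to Gupta; Osei loses to Gupta; Kwan loses to Gupta); the cycle Gupta beats Kwan beats Ahmed beats Gupta rules out a Condorcet winner.

none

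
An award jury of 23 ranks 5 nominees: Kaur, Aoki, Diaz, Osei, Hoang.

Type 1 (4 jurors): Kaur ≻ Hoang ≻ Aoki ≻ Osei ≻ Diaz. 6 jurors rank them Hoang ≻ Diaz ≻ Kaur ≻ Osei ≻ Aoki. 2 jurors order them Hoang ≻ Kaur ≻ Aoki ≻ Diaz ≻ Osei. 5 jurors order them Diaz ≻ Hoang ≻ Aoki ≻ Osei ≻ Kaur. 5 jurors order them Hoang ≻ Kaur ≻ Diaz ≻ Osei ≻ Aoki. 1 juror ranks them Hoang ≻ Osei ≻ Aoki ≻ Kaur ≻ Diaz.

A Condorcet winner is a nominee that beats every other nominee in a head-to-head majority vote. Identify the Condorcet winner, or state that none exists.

Hoang

Head-to-head results (23 jurors):
Kaur vs Aoki: Kaur, 17–6.
Kaur–Diaz: Kaur 12–11.
Kaur–Osei: Kaur 17–6.
Kaur vs Hoang: Hoang, 19–4.
Aoki vs Diaz: Diaz wins 16–7.
Aoki vs Osei: Osei wins 12–11.
Aoki–Hoang: Hoang 23–0.
Diaz vs Osei: Diaz wins 18–5.
Diaz–Hoang: Hoang 18–5.
Osei vs Hoang: Hoang wins 23–0.
Hoang wins every pairwise contest, so Hoang is the Condorcet winner.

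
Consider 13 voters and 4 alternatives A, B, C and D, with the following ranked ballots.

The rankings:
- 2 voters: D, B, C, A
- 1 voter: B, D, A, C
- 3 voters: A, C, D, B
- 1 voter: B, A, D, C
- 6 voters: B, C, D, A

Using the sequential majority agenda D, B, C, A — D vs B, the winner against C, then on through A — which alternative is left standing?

B

Round 1: D vs B — 5–8, B advances.
Round 2: B vs C — 10–3, B advances.
Round 3: B vs A — 10–3, B advances.
The agenda winner is B.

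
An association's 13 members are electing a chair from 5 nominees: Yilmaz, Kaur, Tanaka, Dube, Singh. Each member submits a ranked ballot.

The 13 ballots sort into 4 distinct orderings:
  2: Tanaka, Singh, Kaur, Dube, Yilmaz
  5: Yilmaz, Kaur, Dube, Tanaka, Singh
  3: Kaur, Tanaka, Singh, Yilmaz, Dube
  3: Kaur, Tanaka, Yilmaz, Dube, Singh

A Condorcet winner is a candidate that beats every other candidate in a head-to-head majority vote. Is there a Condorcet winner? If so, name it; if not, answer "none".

Kaur

Pairwise majorities:
Yilmaz vs Kaur: Kaur wins 8–5.
Yilmaz–Tanaka: Tanaka 8–5.
Yilmaz vs Dube: Yilmaz wins 11–2.
Yilmaz–Singh: Yilmaz 8–5.
Kaur vs Tanaka: Kaur wins 11–2.
Kaur vs Dube: Kaur wins 13–0.
Kaur vs Singh: Kaur, 11–2.
Tanaka vs Dube: Tanaka, 8–5.
Tanaka–Singh: Tanaka 13–0.
Dube vs Singh: Dube, 8–5.
Kaur wins every pairwise contest, so Kaur is the Condorcet winner.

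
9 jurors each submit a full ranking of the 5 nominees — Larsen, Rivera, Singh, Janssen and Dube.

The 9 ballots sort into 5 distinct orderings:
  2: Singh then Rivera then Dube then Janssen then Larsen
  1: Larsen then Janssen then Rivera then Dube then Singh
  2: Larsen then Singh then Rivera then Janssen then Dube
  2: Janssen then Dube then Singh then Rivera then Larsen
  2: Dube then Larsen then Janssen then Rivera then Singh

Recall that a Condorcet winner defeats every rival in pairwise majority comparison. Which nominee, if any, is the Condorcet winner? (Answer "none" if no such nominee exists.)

Head-to-head results (9 jurors):
Larsen vs Rivera: Larsen preferred on 1+2+2 = 5 ballots; Larsen wins 5–4.
Larsen vs Singh: 5 to 4, Larsen.
Larsen–Janssen: Larsen 5–4.
Larsen vs Dube: Larsen preferred on 1+2 = 3 ballots; Dube wins 6–3.
Rivera vs Singh: 3 to 6, Singh.
Rivera vs Janssen: Janssen, 5–4.
Rivera vs Dube: Rivera, 5–4.
Singh–Janssen: Janssen 5–4.
Singh–Dube: Dube 5–4.
Janssen–Dube: Janssen 5–4.
Each nominee drops at least one matchup (Larsen loses to Dube; Rivera loses to Larsen; Singh loses to Larsen; Janssen loses to Larsen; Dube loses to Rivera); the cycle Larsen beats Rivera beats Dube beats Larsen rules out a Condorcet winner.

none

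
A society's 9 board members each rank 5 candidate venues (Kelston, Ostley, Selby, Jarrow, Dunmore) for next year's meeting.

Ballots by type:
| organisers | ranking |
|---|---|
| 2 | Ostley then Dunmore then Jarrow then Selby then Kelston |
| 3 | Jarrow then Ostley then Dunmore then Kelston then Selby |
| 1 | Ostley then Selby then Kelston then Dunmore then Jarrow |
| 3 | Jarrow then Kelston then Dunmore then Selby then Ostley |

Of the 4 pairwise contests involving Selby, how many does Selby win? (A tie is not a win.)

0

Selby against each rival (9 organisers):
Selby vs Kelston: Selby preferred on 2+1 = 3 ballots; Kelston wins 6–3.
Selby vs Ostley: Selby preferred on 3 ballots; Ostley wins 6–3.
Selby vs Jarrow: Jarrow, 8–1.
Selby vs Dunmore: 1 for Selby, 8 for Dunmore — Dunmore by 8–1.
Selby beats no one; loses to Kelston, Ostley, Jarrow, Dunmore — 0 pairwise wins.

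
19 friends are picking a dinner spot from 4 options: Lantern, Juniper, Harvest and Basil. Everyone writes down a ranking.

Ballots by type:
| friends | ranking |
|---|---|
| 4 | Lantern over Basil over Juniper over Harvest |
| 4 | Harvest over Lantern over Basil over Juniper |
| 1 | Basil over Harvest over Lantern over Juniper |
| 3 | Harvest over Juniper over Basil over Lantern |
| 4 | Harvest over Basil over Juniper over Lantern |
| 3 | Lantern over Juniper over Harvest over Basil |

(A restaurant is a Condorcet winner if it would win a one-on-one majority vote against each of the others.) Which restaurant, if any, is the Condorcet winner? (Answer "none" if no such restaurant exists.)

Check each pair by majority over 19 ballots:
Lantern vs Juniper: Lantern, 12–7.
Lantern vs Harvest: Harvest, 12–7.
Lantern vs Basil: Lantern wins 11–8.
Juniper–Harvest: Harvest 12–7.
Juniper vs Basil: Juniper is ranked higher on 3+3 = 6 ballots, Basil on 13. Basil wins 13–6.
Harvest vs Basil: Harvest, 14–5.
Harvest defeats every rival head-to-head and is the Condorcet winner.

Harvest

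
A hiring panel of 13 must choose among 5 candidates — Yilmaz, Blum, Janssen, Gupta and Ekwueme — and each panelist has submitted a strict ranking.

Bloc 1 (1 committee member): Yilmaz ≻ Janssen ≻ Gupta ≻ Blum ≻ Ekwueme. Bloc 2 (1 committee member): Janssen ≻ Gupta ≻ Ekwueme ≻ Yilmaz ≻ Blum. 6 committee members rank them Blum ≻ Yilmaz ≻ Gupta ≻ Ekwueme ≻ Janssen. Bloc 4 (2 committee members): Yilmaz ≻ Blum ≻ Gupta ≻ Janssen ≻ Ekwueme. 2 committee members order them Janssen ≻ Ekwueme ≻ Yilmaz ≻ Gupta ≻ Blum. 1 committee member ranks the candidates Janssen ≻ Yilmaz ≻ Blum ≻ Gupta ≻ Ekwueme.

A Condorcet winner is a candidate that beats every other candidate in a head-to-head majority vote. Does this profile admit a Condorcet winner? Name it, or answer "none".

Pairwise majorities:
Yilmaz–Blum: Yilmaz 7–6.
Yilmaz–Janssen: Yilmaz 9–4.
Yilmaz vs Gupta: Yilmaz wins 12–1.
Yilmaz vs Ekwueme: Yilmaz wins 10–3.
Blum–Janssen: Blum 8–5.
Blum–Gupta: Blum 9–4.
Blum vs Ekwueme: Blum, 10–3.
Janssen–Gupta: Gupta 8–5.
Janssen–Ekwueme: Janssen 7–6.
Gupta vs Ekwueme: Gupta wins 11–2.
Only Yilmaz has no losses; Yilmaz is the Condorcet winner.

Yilmaz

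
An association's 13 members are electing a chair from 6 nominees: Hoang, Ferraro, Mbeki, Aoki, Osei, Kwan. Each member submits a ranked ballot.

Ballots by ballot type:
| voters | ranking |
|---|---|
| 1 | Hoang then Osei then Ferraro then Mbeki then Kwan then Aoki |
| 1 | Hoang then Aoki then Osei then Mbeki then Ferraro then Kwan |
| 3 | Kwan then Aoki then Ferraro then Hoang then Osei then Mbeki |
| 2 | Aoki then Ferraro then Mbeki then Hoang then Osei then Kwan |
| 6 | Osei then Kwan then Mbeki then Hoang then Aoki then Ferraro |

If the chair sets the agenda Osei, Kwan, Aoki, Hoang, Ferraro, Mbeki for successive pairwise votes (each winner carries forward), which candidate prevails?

Round 1: Osei vs Kwan — 10–3, Osei advances.
Round 2: Osei vs Aoki — 7–6, Osei advances.
Round 3: Osei vs Hoang — 6–7, Hoang advances.
Round 4: Hoang vs Ferraro — 8–5, Hoang advances.
Round 5: Hoang vs Mbeki — 5–8, Mbeki advances.
The agenda winner is Mbeki.

Mbeki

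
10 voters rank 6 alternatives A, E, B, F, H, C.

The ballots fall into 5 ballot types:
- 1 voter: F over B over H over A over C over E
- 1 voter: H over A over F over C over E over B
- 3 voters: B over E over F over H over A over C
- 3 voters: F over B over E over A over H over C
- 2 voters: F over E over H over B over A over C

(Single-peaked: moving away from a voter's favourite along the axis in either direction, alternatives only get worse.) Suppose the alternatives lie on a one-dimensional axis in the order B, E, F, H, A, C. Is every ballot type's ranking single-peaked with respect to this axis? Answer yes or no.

no

Axis positions: B=1, E=2, F=3, H=4, A=5, C=6.
Ballot type 1: ranking walks positions 3-1-4-5-6-2; B is ranked above E even though E lies between B and the peak F on the axis — preferences dip and rise again. Not single-peaked.
Ballot type 2 (peak H at position 4): ranking walks positions 4-5-3-6-2-1, expanding outward from the peak — single-peaked.
Ballot type 3 (peak B at position 1): ranking walks positions 1-2-3-4-5-6, expanding outward from the peak — single-peaked.
Ballot type 4: ranking walks positions 3-1-2-5-4-6; B is ranked above E even though E lies between B and the peak F on the axis — preferences dip and rise again. Not single-peaked.
Ballot type 5 (peak F at position 3): ranking walks positions 3-2-4-1-5-6, expanding outward from the peak — single-peaked.
Ballot type 1 violates single-peakedness, so the profile is not single-peaked on this axis.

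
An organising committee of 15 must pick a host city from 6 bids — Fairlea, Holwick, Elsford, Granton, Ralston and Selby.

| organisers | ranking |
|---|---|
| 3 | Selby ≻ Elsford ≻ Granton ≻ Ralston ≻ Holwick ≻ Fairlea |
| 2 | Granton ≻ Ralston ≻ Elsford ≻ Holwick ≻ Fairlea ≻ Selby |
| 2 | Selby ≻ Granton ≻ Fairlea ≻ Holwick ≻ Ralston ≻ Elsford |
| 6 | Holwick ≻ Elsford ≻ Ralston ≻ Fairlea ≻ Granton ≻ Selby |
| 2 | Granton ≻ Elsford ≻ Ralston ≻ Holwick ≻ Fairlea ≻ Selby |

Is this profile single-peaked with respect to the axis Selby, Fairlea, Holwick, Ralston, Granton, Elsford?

no

Axis positions: Selby=1, Fairlea=2, Holwick=3, Ralston=4, Granton=5, Elsford=6.
Faction 1: ranking walks positions 1-6-5-4-3-2; Elsford is ranked above Fairlea even though Fairlea lies between Elsford and the peak Selby on the axis — preferences dip and rise again. Not single-peaked.
Faction 2 (peak Granton at position 5): ranking walks positions 5-4-6-3-2-1, expanding outward from the peak — single-peaked.
Faction 3: ranking walks positions 1-5-2-3-4-6; Granton is ranked above Fairlea even though Fairlea lies between Granton and the peak Selby on the axis — preferences dip and rise again. Not single-peaked.
Faction 4: ranking walks positions 3-6-4-2-5-1; Elsford is ranked above Ralston even though Ralston lies between Elsford and the peak Holwick on the axis — preferences dip and rise again. Not single-peaked.
Faction 5 (peak Granton at position 5): ranking walks positions 5-6-4-3-2-1, expanding outward from the peak — single-peaked.
Faction 1 violates single-peakedness, so the profile is not single-peaked on this axis.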